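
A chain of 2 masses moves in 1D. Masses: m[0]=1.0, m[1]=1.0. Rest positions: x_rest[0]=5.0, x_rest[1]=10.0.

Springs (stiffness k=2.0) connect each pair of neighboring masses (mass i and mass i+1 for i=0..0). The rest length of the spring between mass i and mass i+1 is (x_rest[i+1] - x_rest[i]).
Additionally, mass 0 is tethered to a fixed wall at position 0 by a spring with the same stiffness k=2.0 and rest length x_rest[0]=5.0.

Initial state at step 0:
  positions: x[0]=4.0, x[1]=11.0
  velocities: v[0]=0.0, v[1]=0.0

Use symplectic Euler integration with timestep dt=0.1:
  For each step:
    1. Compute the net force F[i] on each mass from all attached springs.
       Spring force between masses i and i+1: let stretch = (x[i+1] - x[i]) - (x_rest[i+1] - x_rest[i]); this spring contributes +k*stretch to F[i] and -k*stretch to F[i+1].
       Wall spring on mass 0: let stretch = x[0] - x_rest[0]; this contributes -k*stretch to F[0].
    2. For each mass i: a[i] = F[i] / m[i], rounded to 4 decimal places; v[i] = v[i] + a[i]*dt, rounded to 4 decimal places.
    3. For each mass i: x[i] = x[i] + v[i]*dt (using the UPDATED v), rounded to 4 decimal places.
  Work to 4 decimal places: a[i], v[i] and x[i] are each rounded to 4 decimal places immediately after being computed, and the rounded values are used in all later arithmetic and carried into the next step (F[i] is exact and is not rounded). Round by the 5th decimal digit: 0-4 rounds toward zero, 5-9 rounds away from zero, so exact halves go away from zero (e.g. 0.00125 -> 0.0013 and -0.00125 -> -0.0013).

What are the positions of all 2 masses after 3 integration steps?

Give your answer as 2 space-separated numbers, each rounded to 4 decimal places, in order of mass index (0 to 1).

Answer: 4.3442 10.7699

Derivation:
Step 0: x=[4.0000 11.0000] v=[0.0000 0.0000]
Step 1: x=[4.0600 10.9600] v=[0.6000 -0.4000]
Step 2: x=[4.1768 10.8820] v=[1.1680 -0.7800]
Step 3: x=[4.3442 10.7699] v=[1.6737 -1.1210]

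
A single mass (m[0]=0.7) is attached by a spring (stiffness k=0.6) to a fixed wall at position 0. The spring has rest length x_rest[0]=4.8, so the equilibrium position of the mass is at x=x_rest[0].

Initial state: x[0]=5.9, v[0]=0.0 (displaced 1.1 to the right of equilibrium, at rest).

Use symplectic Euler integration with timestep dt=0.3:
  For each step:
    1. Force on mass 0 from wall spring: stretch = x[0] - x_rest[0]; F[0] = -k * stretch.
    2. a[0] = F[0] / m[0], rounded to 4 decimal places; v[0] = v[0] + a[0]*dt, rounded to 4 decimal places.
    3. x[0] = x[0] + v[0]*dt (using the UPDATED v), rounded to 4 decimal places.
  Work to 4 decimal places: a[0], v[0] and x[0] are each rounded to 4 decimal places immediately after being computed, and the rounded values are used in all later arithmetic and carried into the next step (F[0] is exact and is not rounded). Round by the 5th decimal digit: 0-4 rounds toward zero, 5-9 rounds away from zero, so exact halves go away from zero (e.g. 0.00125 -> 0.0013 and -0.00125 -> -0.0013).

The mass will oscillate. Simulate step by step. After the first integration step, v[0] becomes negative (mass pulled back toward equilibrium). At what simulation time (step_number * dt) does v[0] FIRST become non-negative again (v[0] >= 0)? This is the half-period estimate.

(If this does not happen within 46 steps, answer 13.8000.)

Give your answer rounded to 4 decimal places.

Step 0: x=[5.9000] v=[0.0000]
Step 1: x=[5.8151] v=[-0.2829]
Step 2: x=[5.6519] v=[-0.5439]
Step 3: x=[5.4230] v=[-0.7630]
Step 4: x=[5.1460] v=[-0.9232]
Step 5: x=[4.8423] v=[-1.0122]
Step 6: x=[4.5354] v=[-1.0231]
Step 7: x=[4.2489] v=[-0.9551]
Step 8: x=[4.0049] v=[-0.8134]
Step 9: x=[3.8222] v=[-0.6090]
Step 10: x=[3.7149] v=[-0.3576]
Step 11: x=[3.6913] v=[-0.0786]
Step 12: x=[3.7533] v=[0.2065]
First v>=0 after going negative at step 12, time=3.6000

Answer: 3.6000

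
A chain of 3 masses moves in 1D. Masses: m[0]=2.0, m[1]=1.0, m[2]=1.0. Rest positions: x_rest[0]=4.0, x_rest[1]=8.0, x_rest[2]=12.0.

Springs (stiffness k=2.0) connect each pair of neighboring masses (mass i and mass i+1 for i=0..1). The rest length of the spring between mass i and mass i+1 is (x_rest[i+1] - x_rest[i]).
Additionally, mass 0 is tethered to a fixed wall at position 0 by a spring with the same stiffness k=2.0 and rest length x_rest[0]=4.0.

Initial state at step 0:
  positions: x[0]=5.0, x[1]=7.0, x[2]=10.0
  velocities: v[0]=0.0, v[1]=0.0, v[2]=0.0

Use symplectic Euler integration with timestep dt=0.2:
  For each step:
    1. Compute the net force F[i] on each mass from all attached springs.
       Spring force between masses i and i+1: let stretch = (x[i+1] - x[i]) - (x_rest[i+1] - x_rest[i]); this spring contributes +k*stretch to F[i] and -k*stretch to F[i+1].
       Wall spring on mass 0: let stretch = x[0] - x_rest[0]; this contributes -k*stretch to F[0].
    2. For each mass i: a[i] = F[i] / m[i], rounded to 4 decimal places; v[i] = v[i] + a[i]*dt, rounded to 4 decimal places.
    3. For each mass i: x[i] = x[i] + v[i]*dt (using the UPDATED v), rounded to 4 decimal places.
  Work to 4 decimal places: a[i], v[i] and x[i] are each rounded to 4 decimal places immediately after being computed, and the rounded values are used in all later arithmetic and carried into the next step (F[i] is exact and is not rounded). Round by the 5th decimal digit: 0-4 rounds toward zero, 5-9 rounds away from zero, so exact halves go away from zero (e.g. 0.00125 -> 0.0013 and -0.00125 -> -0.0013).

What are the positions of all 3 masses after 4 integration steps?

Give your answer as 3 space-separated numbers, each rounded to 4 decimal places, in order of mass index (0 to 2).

Step 0: x=[5.0000 7.0000 10.0000] v=[0.0000 0.0000 0.0000]
Step 1: x=[4.8800 7.0800 10.0800] v=[-0.6000 0.4000 0.4000]
Step 2: x=[4.6528 7.2240 10.2400] v=[-1.1360 0.7200 0.8000]
Step 3: x=[4.3423 7.4036 10.4787] v=[-1.5523 0.8979 1.1936]
Step 4: x=[3.9806 7.5843 10.7914] v=[-1.8085 0.9034 1.5636]

Answer: 3.9806 7.5843 10.7914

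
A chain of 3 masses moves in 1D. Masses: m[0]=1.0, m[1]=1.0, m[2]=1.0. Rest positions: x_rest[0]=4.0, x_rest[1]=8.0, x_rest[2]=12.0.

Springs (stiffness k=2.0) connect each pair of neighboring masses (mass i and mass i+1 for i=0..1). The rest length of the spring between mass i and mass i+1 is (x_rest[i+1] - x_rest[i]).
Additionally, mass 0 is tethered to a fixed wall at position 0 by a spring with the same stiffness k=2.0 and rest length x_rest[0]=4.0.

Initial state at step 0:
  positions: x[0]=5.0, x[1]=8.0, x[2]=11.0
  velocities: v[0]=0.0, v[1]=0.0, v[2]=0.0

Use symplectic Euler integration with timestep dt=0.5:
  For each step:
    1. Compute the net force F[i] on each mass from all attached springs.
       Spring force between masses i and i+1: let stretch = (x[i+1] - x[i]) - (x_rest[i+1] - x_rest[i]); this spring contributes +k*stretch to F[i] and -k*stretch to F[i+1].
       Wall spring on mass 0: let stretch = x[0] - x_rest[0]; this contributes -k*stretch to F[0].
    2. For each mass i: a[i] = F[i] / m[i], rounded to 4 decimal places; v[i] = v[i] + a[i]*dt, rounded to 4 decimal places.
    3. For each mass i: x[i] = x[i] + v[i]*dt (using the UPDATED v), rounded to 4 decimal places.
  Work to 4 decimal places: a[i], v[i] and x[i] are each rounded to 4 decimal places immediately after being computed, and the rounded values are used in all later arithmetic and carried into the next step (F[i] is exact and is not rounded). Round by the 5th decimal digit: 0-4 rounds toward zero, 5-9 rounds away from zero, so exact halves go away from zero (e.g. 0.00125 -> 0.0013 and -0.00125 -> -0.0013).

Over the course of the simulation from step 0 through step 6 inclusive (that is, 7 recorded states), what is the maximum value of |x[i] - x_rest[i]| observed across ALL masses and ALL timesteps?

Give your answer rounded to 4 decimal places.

Answer: 1.1250

Derivation:
Step 0: x=[5.0000 8.0000 11.0000] v=[0.0000 0.0000 0.0000]
Step 1: x=[4.0000 8.0000 11.5000] v=[-2.0000 0.0000 1.0000]
Step 2: x=[3.0000 7.7500 12.2500] v=[-2.0000 -0.5000 1.5000]
Step 3: x=[2.8750 7.3750 12.7500] v=[-0.2500 -0.7500 1.0000]
Step 4: x=[3.5625 7.4375 12.5625] v=[1.3750 0.1250 -0.3750]
Step 5: x=[4.4063 8.1250 11.8125] v=[1.6875 1.3750 -1.5000]
Step 6: x=[4.9063 8.7969 11.2188] v=[0.9999 1.3438 -1.1875]
Max displacement = 1.1250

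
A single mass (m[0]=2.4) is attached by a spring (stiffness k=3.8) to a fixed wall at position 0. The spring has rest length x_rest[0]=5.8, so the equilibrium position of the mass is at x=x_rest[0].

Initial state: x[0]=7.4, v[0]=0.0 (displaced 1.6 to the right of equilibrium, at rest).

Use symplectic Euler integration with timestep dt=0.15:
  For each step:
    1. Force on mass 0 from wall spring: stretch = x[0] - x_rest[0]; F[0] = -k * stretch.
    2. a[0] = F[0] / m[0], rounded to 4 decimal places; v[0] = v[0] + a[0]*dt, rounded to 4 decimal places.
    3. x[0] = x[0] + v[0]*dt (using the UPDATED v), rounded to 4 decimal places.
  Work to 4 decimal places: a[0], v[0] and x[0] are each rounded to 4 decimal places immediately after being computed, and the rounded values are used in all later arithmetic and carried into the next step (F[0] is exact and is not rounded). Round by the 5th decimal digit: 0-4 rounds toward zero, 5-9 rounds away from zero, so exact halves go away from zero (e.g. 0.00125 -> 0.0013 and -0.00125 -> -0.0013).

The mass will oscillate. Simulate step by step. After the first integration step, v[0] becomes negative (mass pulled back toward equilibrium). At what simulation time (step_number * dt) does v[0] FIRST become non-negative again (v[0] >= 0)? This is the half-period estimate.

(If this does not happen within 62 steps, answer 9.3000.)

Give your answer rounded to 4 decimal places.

Step 0: x=[7.4000] v=[0.0000]
Step 1: x=[7.3430] v=[-0.3800]
Step 2: x=[7.2310] v=[-0.7465]
Step 3: x=[7.0680] v=[-1.0864]
Step 4: x=[6.8599] v=[-1.3876]
Step 5: x=[6.6140] v=[-1.6393]
Step 6: x=[6.3391] v=[-1.8326]
Step 7: x=[6.0450] v=[-1.9606]
Step 8: x=[5.7422] v=[-2.0188]
Step 9: x=[5.4414] v=[-2.0051]
Step 10: x=[5.1534] v=[-1.9199]
Step 11: x=[4.8885] v=[-1.7663]
Step 12: x=[4.6560] v=[-1.5498]
Step 13: x=[4.4643] v=[-1.2781]
Step 14: x=[4.3202] v=[-0.9609]
Step 15: x=[4.2288] v=[-0.6095]
Step 16: x=[4.1934] v=[-0.2363]
Step 17: x=[4.2152] v=[0.1453]
First v>=0 after going negative at step 17, time=2.5500

Answer: 2.5500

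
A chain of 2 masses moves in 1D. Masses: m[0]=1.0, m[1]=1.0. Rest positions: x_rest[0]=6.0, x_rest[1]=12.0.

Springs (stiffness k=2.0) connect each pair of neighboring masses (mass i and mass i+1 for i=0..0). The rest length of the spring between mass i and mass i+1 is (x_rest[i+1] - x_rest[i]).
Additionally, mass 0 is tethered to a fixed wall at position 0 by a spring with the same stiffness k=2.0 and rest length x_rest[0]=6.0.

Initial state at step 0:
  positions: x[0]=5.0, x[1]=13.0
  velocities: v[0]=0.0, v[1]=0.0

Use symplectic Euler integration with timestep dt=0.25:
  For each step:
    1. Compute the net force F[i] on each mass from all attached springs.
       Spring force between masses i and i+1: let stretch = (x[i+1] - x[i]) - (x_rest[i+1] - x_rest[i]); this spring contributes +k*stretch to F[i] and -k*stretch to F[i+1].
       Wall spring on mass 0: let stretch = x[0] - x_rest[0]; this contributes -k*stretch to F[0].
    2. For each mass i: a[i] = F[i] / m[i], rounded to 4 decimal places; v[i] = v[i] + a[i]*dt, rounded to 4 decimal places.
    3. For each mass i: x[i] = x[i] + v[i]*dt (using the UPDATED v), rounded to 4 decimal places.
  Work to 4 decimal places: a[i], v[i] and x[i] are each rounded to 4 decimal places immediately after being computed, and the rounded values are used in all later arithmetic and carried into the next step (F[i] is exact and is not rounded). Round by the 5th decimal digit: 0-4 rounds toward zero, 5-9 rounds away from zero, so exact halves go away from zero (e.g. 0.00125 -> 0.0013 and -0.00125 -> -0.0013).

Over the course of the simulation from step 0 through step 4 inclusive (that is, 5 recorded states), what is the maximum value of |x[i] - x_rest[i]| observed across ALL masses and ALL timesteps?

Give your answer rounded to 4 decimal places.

Step 0: x=[5.0000 13.0000] v=[0.0000 0.0000]
Step 1: x=[5.3750 12.7500] v=[1.5000 -1.0000]
Step 2: x=[6.0000 12.3281] v=[2.5000 -1.6875]
Step 3: x=[6.6660 11.8652] v=[2.6641 -1.8516]
Step 4: x=[7.1487 11.5024] v=[1.9307 -1.4512]
Max displacement = 1.1487

Answer: 1.1487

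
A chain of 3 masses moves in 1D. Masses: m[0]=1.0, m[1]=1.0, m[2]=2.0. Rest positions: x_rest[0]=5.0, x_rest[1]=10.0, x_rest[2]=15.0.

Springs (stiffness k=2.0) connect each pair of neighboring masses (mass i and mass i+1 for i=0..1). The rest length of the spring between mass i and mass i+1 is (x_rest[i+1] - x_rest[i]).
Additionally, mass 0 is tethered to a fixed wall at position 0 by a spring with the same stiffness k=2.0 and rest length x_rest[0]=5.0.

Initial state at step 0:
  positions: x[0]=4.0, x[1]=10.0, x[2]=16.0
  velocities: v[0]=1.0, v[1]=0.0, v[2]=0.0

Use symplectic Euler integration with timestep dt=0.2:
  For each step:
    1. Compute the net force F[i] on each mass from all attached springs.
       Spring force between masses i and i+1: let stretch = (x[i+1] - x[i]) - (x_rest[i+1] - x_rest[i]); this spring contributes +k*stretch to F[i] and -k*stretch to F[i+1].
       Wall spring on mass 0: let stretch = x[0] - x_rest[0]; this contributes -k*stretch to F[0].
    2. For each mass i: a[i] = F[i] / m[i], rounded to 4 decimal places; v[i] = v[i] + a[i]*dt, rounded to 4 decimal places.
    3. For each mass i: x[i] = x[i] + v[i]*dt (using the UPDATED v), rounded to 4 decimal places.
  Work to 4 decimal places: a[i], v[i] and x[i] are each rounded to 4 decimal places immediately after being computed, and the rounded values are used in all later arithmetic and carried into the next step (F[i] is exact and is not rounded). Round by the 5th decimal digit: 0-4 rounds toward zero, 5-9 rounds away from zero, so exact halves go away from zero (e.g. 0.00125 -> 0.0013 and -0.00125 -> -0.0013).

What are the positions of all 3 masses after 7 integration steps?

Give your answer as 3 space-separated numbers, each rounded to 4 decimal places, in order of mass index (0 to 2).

Step 0: x=[4.0000 10.0000 16.0000] v=[1.0000 0.0000 0.0000]
Step 1: x=[4.3600 10.0000 15.9600] v=[1.8000 0.0000 -0.2000]
Step 2: x=[4.8224 10.0256 15.8816] v=[2.3120 0.1280 -0.3920]
Step 3: x=[5.3153 10.1034 15.7690] v=[2.4643 0.3891 -0.5632]
Step 4: x=[5.7660 10.2514 15.6297] v=[2.2534 0.7401 -0.6963]
Step 5: x=[6.1142 10.4709 15.4753] v=[1.7412 1.0973 -0.7720]
Step 6: x=[6.3218 10.7422 15.3207] v=[1.0382 1.3564 -0.7729]
Step 7: x=[6.3773 11.0261 15.1830] v=[0.2776 1.4196 -0.6886]

Answer: 6.3773 11.0261 15.1830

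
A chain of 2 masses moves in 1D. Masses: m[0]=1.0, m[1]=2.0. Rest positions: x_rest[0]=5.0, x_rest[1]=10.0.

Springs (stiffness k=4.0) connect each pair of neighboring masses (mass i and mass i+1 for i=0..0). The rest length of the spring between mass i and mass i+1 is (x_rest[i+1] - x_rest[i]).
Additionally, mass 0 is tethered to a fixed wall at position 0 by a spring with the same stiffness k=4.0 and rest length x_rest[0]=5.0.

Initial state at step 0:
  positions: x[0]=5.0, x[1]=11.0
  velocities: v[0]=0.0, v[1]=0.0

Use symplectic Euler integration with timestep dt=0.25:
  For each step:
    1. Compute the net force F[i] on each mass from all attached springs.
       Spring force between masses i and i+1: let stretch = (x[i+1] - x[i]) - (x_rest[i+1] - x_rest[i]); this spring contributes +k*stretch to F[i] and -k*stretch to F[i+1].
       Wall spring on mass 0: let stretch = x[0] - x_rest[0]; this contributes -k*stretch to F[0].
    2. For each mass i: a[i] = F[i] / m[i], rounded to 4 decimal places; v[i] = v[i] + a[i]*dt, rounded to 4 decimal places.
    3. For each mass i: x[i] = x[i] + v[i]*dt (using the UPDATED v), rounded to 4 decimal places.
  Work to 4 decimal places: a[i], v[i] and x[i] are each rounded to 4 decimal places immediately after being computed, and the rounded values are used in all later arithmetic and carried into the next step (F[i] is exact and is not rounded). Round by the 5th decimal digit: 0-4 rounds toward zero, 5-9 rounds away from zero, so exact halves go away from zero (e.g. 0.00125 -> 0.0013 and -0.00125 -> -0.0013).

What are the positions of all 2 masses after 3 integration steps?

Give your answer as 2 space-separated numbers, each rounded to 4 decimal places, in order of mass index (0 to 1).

Answer: 5.8086 10.4590

Derivation:
Step 0: x=[5.0000 11.0000] v=[0.0000 0.0000]
Step 1: x=[5.2500 10.8750] v=[1.0000 -0.5000]
Step 2: x=[5.5938 10.6719] v=[1.3750 -0.8125]
Step 3: x=[5.8086 10.4590] v=[0.8593 -0.8516]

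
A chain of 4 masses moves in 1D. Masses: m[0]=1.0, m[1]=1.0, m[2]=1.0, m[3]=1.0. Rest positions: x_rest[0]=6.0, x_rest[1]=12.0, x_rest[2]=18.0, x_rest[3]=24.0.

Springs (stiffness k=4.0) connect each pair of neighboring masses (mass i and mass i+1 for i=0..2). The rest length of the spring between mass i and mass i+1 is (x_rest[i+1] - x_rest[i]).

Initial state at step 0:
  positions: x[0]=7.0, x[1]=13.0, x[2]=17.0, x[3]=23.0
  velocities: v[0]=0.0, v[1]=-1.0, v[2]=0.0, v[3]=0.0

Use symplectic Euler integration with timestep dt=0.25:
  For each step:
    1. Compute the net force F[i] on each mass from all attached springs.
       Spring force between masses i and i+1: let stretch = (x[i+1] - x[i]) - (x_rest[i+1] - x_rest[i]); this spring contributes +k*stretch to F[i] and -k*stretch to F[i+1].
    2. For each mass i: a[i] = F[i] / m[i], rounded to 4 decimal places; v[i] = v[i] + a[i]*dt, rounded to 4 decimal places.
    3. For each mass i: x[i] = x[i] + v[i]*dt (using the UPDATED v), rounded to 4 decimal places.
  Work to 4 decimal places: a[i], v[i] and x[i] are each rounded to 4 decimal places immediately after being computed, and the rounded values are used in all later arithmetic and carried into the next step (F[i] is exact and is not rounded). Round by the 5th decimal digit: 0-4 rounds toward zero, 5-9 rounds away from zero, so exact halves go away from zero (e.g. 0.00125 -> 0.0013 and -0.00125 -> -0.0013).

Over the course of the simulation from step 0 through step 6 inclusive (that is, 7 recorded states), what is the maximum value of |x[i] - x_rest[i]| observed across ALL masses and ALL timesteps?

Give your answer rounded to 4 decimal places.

Step 0: x=[7.0000 13.0000 17.0000 23.0000] v=[0.0000 -1.0000 0.0000 0.0000]
Step 1: x=[7.0000 12.2500 17.5000 23.0000] v=[0.0000 -3.0000 2.0000 0.0000]
Step 2: x=[6.8125 11.5000 18.0625 23.1250] v=[-0.7500 -3.0000 2.2500 0.5000]
Step 3: x=[6.2969 11.2188 18.2500 23.4844] v=[-2.0625 -1.1250 0.7500 1.4375]
Step 4: x=[5.5118 11.4649 17.9883 24.0352] v=[-3.1406 0.9843 -1.0468 2.2031]
Step 5: x=[4.7149 11.8536 17.6075 24.5743] v=[-3.1875 1.5546 -1.5233 2.1562]
Step 6: x=[4.2027 11.8961 17.5299 24.8717] v=[-2.0488 0.1698 -0.3104 1.1894]
Max displacement = 1.7973

Answer: 1.7973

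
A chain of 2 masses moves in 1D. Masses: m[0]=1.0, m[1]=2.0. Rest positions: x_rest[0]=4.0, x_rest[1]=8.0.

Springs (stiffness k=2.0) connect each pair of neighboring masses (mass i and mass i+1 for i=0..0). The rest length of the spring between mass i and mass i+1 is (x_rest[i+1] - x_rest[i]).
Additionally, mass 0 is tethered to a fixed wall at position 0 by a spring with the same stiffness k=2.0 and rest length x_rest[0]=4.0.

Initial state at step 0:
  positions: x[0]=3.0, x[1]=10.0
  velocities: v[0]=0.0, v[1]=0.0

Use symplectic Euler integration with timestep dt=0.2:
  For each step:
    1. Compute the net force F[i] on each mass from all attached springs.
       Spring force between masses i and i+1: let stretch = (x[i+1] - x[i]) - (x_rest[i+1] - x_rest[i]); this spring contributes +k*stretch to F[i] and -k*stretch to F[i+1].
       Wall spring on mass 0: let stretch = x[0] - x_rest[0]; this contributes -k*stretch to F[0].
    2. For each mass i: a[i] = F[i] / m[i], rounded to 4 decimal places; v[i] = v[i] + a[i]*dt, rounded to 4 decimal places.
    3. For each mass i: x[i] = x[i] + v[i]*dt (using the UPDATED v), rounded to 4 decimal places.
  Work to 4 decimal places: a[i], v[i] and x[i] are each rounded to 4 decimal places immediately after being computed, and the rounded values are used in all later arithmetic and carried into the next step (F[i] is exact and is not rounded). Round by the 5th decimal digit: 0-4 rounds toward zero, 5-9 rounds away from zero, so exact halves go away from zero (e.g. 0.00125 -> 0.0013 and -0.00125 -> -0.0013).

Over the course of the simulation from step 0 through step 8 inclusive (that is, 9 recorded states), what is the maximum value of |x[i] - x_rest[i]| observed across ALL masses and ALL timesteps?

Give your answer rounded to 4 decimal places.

Step 0: x=[3.0000 10.0000] v=[0.0000 0.0000]
Step 1: x=[3.3200 9.8800] v=[1.6000 -0.6000]
Step 2: x=[3.8992 9.6576] v=[2.8960 -1.1120]
Step 3: x=[4.6271 9.3649] v=[3.6397 -1.4637]
Step 4: x=[5.3639 9.0426] v=[3.6840 -1.6113]
Step 5: x=[5.9659 8.7332] v=[3.0099 -1.5470]
Step 6: x=[6.3120 8.4731] v=[1.7305 -1.3005]
Step 7: x=[6.3260 8.2866] v=[0.0701 -0.9327]
Step 8: x=[5.9908 8.1816] v=[-1.6761 -0.5248]
Max displacement = 2.3260

Answer: 2.3260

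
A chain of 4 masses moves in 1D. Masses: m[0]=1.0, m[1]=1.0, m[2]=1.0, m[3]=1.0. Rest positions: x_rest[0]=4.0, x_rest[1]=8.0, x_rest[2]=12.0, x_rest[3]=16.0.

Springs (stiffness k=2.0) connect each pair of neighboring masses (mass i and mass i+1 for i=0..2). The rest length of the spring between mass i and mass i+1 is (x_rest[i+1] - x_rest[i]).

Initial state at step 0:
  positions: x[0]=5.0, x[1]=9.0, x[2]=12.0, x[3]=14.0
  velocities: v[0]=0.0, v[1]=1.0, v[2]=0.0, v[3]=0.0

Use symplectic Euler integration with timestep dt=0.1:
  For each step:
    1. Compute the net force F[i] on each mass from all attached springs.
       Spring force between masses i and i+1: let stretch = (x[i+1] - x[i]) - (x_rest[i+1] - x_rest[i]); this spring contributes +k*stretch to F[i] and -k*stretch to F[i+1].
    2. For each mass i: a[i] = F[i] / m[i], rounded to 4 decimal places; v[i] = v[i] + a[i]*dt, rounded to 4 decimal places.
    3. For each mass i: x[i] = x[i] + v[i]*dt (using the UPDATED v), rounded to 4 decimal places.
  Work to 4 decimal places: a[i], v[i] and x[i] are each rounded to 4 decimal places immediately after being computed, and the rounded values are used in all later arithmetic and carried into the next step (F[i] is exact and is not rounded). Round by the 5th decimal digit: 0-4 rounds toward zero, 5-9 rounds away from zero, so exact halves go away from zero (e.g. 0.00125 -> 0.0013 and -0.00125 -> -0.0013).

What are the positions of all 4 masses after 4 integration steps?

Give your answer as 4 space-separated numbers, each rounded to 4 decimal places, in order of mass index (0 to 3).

Answer: 5.0134 9.1674 11.8366 14.3826

Derivation:
Step 0: x=[5.0000 9.0000 12.0000 14.0000] v=[0.0000 1.0000 0.0000 0.0000]
Step 1: x=[5.0000 9.0800 11.9800 14.0400] v=[0.0000 0.8000 -0.2000 0.4000]
Step 2: x=[5.0016 9.1364 11.9432 14.1188] v=[0.0160 0.5640 -0.3680 0.7880]
Step 3: x=[5.0059 9.1662 11.8938 14.2341] v=[0.0430 0.2984 -0.4942 1.1529]
Step 4: x=[5.0134 9.1674 11.8366 14.3826] v=[0.0751 0.0119 -0.5717 1.4848]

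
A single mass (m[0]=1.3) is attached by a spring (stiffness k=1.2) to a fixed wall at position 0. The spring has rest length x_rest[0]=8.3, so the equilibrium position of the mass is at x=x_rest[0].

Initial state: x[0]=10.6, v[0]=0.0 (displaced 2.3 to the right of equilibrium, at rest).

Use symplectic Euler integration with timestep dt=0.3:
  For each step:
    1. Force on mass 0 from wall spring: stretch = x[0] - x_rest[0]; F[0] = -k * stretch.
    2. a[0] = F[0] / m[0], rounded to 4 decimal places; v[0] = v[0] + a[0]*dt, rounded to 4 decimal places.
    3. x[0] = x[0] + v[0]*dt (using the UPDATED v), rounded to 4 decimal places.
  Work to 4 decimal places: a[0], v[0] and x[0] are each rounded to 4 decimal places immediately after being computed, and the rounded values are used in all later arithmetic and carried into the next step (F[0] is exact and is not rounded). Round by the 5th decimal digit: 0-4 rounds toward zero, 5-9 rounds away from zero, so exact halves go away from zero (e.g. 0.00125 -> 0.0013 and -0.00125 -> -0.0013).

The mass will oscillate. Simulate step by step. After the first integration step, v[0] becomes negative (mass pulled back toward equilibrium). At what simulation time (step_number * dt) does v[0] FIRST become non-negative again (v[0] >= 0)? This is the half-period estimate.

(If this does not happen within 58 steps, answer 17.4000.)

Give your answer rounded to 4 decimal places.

Step 0: x=[10.6000] v=[0.0000]
Step 1: x=[10.4089] v=[-0.6369]
Step 2: x=[10.0426] v=[-1.2209]
Step 3: x=[9.5316] v=[-1.7035]
Step 4: x=[8.9182] v=[-2.0446]
Step 5: x=[8.2535] v=[-2.2158]
Step 6: x=[7.5926] v=[-2.2029]
Step 7: x=[6.9905] v=[-2.0070]
Step 8: x=[6.4972] v=[-1.6444]
Step 9: x=[6.1536] v=[-1.1452]
Step 10: x=[5.9884] v=[-0.5508]
Step 11: x=[6.0152] v=[0.0893]
First v>=0 after going negative at step 11, time=3.3000

Answer: 3.3000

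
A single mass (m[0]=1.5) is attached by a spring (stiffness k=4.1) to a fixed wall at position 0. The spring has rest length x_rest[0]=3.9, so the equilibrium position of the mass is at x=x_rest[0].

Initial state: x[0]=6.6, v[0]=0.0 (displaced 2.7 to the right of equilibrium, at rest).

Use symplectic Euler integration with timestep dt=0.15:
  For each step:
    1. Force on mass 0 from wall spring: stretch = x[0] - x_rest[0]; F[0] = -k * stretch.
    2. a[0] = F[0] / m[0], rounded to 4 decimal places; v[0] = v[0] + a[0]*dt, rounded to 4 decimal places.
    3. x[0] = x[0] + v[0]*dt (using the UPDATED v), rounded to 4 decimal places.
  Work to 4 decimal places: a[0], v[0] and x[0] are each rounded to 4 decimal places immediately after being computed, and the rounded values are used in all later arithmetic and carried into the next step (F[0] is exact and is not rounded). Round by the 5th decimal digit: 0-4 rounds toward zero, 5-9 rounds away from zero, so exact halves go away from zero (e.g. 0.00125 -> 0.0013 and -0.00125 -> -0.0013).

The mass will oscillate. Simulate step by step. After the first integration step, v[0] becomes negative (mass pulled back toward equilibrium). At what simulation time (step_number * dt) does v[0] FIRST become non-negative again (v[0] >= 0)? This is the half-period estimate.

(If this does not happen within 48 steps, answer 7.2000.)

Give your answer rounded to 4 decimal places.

Answer: 1.9500

Derivation:
Step 0: x=[6.6000] v=[0.0000]
Step 1: x=[6.4340] v=[-1.1070]
Step 2: x=[6.1121] v=[-2.1459]
Step 3: x=[5.6542] v=[-3.0529]
Step 4: x=[5.0884] v=[-3.7721]
Step 5: x=[4.4495] v=[-4.2593]
Step 6: x=[3.7768] v=[-4.4846]
Step 7: x=[3.1117] v=[-4.4341]
Step 8: x=[2.4951] v=[-4.1109]
Step 9: x=[1.9649] v=[-3.5349]
Step 10: x=[1.5537] v=[-2.7415]
Step 11: x=[1.2868] v=[-1.7795]
Step 12: x=[1.1806] v=[-0.7081]
Step 13: x=[1.2416] v=[0.4069]
First v>=0 after going negative at step 13, time=1.9500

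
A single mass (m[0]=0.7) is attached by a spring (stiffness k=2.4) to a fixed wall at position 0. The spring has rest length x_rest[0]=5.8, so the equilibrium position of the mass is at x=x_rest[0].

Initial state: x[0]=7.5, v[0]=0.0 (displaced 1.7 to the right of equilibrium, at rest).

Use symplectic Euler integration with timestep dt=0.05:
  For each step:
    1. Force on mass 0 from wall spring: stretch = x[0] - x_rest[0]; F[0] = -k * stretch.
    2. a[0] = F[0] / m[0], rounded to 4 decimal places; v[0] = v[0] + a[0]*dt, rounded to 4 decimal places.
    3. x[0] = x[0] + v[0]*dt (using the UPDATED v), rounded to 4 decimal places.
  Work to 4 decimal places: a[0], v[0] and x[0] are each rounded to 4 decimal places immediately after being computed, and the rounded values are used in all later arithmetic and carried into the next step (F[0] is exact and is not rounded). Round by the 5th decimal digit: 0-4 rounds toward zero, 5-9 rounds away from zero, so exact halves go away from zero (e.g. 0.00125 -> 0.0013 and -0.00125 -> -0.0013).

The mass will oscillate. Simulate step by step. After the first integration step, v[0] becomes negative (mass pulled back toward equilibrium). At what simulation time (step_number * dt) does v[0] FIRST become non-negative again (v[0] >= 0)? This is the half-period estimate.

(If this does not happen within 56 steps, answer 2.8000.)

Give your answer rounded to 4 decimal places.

Answer: 1.7000

Derivation:
Step 0: x=[7.5000] v=[0.0000]
Step 1: x=[7.4854] v=[-0.2914]
Step 2: x=[7.4564] v=[-0.5803]
Step 3: x=[7.4132] v=[-0.8643]
Step 4: x=[7.3562] v=[-1.1409]
Step 5: x=[7.2858] v=[-1.4077]
Step 6: x=[7.2027] v=[-1.6624]
Step 7: x=[7.1076] v=[-1.9029]
Step 8: x=[7.0012] v=[-2.1271]
Step 9: x=[6.8846] v=[-2.3330]
Step 10: x=[6.7587] v=[-2.5189]
Step 11: x=[6.6245] v=[-2.6833]
Step 12: x=[6.4833] v=[-2.8246]
Step 13: x=[6.3362] v=[-2.9417]
Step 14: x=[6.1845] v=[-3.0336]
Step 15: x=[6.0295] v=[-3.0995]
Step 16: x=[5.8726] v=[-3.1388]
Step 17: x=[5.7150] v=[-3.1512]
Step 18: x=[5.5582] v=[-3.1366]
Step 19: x=[5.4034] v=[-3.0952]
Step 20: x=[5.2520] v=[-3.0272]
Step 21: x=[5.1053] v=[-2.9333]
Step 22: x=[4.9646] v=[-2.8142]
Step 23: x=[4.8311] v=[-2.6710]
Step 24: x=[4.7059] v=[-2.5049]
Step 25: x=[4.5900] v=[-2.3173]
Step 26: x=[4.4845] v=[-2.1099]
Step 27: x=[4.3903] v=[-1.8844]
Step 28: x=[4.3082] v=[-1.6427]
Step 29: x=[4.2389] v=[-1.3870]
Step 30: x=[4.1829] v=[-1.1194]
Step 31: x=[4.1408] v=[-0.8422]
Step 32: x=[4.1129] v=[-0.5578]
Step 33: x=[4.0995] v=[-0.2686]
Step 34: x=[4.1006] v=[0.0229]
First v>=0 after going negative at step 34, time=1.7000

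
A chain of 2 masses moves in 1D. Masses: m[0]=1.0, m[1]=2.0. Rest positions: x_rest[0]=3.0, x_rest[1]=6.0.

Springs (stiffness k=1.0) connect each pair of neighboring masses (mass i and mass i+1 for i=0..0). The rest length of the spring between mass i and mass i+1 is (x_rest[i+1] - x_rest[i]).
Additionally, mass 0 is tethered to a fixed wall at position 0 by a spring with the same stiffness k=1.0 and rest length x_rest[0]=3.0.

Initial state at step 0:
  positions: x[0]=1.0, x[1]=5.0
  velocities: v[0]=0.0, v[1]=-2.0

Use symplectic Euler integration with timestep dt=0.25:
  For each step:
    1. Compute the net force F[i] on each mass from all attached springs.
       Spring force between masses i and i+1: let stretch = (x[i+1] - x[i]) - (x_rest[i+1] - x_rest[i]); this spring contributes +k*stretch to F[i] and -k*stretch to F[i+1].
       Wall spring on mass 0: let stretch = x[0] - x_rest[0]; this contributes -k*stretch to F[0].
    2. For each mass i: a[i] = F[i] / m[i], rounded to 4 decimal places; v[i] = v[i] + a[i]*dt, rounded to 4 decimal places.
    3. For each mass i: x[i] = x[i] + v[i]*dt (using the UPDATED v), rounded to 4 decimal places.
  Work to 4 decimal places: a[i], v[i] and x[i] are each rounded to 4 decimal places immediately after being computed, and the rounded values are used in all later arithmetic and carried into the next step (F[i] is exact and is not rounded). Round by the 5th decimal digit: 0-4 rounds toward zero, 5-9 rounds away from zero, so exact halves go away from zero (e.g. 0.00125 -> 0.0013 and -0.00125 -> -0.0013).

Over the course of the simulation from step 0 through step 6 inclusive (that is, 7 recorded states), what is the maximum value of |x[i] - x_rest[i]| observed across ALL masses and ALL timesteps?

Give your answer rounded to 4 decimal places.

Answer: 3.7843

Derivation:
Step 0: x=[1.0000 5.0000] v=[0.0000 -2.0000]
Step 1: x=[1.1875 4.4688] v=[0.7500 -2.1250]
Step 2: x=[1.5059 3.9288] v=[1.2735 -2.1602]
Step 3: x=[1.8816 3.4068] v=[1.5028 -2.0881]
Step 4: x=[2.2350 2.9309] v=[1.4137 -1.9038]
Step 5: x=[2.4922 2.5270] v=[1.0289 -1.6158]
Step 6: x=[2.5959 2.2157] v=[0.4146 -1.2452]
Max displacement = 3.7843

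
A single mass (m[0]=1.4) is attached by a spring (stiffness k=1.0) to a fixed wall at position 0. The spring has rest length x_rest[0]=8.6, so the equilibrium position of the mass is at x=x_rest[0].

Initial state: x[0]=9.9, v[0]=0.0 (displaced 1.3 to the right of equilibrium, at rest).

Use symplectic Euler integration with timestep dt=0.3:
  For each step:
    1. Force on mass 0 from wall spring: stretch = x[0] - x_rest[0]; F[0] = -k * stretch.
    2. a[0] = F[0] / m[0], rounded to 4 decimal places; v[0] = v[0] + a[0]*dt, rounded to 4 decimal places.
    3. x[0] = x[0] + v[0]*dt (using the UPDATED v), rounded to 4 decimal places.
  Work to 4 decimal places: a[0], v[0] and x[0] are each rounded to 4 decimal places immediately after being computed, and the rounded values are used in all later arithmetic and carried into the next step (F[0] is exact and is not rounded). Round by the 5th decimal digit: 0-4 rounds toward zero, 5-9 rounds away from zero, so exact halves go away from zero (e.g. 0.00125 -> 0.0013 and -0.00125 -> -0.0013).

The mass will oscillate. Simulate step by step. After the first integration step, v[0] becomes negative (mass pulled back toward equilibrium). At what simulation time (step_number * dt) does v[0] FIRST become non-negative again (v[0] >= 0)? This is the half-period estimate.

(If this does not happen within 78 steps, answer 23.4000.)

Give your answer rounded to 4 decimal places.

Step 0: x=[9.9000] v=[0.0000]
Step 1: x=[9.8164] v=[-0.2786]
Step 2: x=[9.6546] v=[-0.5393]
Step 3: x=[9.4250] v=[-0.7653]
Step 4: x=[9.1424] v=[-0.9421]
Step 5: x=[8.8249] v=[-1.0583]
Step 6: x=[8.4930] v=[-1.1065]
Step 7: x=[8.1679] v=[-1.0836]
Step 8: x=[7.8706] v=[-0.9910]
Step 9: x=[7.6202] v=[-0.8347]
Step 10: x=[7.4328] v=[-0.6247]
Step 11: x=[7.3204] v=[-0.3746]
Step 12: x=[7.2903] v=[-0.1004]
Step 13: x=[7.3444] v=[0.1803]
First v>=0 after going negative at step 13, time=3.9000

Answer: 3.9000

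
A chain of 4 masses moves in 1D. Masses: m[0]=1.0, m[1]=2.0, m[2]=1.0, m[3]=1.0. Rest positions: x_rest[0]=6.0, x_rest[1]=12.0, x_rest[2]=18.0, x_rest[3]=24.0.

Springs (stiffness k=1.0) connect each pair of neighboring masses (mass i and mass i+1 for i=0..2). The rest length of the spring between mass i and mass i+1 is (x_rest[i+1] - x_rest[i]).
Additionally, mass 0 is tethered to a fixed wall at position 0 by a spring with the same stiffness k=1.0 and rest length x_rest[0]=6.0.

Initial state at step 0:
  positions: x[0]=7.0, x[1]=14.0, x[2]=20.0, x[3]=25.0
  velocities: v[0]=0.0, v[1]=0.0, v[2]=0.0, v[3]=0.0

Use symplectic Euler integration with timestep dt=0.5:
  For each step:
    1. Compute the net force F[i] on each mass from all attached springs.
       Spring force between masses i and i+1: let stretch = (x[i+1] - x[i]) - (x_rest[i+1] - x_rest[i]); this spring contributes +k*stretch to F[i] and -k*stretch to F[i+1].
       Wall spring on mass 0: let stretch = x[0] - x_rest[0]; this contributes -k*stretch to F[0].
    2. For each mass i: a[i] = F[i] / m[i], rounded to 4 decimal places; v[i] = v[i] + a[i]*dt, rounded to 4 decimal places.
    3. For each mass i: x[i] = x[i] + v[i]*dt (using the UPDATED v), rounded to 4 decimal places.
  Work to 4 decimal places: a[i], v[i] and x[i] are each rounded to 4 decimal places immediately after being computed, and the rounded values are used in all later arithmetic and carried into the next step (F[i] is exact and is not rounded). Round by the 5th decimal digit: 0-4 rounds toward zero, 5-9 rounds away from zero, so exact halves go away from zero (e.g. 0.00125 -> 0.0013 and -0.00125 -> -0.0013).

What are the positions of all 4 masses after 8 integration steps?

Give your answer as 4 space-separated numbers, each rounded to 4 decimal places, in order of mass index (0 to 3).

Answer: 5.4820 11.8733 18.7915 24.9650

Derivation:
Step 0: x=[7.0000 14.0000 20.0000 25.0000] v=[0.0000 0.0000 0.0000 0.0000]
Step 1: x=[7.0000 13.8750 19.7500 25.2500] v=[0.0000 -0.2500 -0.5000 0.5000]
Step 2: x=[6.9688 13.6250 19.4063 25.6250] v=[-0.0625 -0.5000 -0.6875 0.7500]
Step 3: x=[6.8594 13.2656 19.1719 25.9454] v=[-0.2188 -0.7188 -0.4688 0.6407]
Step 4: x=[6.6367 12.8437 19.1543 26.0724] v=[-0.4454 -0.8438 -0.0352 0.2540]
Step 5: x=[6.3066 12.4348 19.2886 25.9699] v=[-0.6603 -0.8179 0.2686 -0.2051]
Step 6: x=[5.9319 12.1166 19.3798 25.6970] v=[-0.7495 -0.6365 0.1824 -0.5458]
Step 7: x=[5.6204 11.9332 19.2345 25.3448] v=[-0.6231 -0.3669 -0.2906 -0.7044]
Step 8: x=[5.4820 11.8733 18.7915 24.9650] v=[-0.2769 -0.1198 -0.8861 -0.7596]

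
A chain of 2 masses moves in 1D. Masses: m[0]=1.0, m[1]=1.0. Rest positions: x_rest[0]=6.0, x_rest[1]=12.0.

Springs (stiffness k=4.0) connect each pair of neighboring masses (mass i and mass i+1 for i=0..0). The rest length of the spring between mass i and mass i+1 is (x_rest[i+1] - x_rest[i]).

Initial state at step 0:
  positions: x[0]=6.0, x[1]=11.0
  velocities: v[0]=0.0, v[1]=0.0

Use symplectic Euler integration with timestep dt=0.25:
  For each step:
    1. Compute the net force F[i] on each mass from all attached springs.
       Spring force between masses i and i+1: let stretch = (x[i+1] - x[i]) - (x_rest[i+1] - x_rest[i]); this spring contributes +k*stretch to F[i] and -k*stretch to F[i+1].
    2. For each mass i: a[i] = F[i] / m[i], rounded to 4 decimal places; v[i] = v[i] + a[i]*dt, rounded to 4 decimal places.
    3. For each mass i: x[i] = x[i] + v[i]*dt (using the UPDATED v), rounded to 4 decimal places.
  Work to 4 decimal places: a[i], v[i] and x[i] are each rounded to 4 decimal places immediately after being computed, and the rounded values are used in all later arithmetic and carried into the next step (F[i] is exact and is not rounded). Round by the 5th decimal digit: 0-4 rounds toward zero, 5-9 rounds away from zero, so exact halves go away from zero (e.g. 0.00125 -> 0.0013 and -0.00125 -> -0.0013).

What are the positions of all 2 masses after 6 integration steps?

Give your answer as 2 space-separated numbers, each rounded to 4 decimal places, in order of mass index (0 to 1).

Step 0: x=[6.0000 11.0000] v=[0.0000 0.0000]
Step 1: x=[5.7500 11.2500] v=[-1.0000 1.0000]
Step 2: x=[5.3750 11.6250] v=[-1.5000 1.5000]
Step 3: x=[5.0625 11.9375] v=[-1.2500 1.2500]
Step 4: x=[4.9688 12.0313] v=[-0.3750 0.3750]
Step 5: x=[5.1407 11.8594] v=[0.6875 -0.6875]
Step 6: x=[5.4923 11.5079] v=[1.4062 -1.4062]

Answer: 5.4923 11.5079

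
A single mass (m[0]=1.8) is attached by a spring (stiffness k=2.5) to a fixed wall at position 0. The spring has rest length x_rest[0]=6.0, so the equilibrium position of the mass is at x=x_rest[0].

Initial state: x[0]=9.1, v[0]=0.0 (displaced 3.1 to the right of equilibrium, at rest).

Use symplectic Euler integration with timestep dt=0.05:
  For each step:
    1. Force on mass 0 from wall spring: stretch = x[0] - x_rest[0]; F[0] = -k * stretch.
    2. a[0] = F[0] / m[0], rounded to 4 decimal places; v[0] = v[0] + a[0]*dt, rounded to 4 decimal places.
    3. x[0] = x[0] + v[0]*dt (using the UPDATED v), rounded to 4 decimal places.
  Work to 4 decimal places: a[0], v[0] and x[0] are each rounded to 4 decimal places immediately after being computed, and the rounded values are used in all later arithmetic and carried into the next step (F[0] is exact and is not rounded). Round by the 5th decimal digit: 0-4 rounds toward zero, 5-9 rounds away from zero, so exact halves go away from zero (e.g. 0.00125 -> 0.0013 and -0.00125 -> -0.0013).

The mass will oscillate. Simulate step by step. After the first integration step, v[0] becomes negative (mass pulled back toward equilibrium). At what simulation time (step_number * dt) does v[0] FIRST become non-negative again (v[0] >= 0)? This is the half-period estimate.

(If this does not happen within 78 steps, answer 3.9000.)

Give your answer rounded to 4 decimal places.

Answer: 2.7000

Derivation:
Step 0: x=[9.1000] v=[0.0000]
Step 1: x=[9.0892] v=[-0.2153]
Step 2: x=[9.0677] v=[-0.4298]
Step 3: x=[9.0356] v=[-0.6428]
Step 4: x=[8.9929] v=[-0.8536]
Step 5: x=[8.9398] v=[-1.0614]
Step 6: x=[8.8765] v=[-1.2656]
Step 7: x=[8.8032] v=[-1.4654]
Step 8: x=[8.7202] v=[-1.6601]
Step 9: x=[8.6278] v=[-1.8490]
Step 10: x=[8.5262] v=[-2.0315]
Step 11: x=[8.4159] v=[-2.2069]
Step 12: x=[8.2972] v=[-2.3747]
Step 13: x=[8.1705] v=[-2.5342]
Step 14: x=[8.0363] v=[-2.6849]
Step 15: x=[7.8950] v=[-2.8263]
Step 16: x=[7.7471] v=[-2.9579]
Step 17: x=[7.5931] v=[-3.0792]
Step 18: x=[7.4336] v=[-3.1898]
Step 19: x=[7.2691] v=[-3.2894]
Step 20: x=[7.1002] v=[-3.3775]
Step 21: x=[6.9275] v=[-3.4539]
Step 22: x=[6.7516] v=[-3.5183]
Step 23: x=[6.5731] v=[-3.5705]
Step 24: x=[6.3926] v=[-3.6103]
Step 25: x=[6.2107] v=[-3.6376]
Step 26: x=[6.0281] v=[-3.6522]
Step 27: x=[5.8454] v=[-3.6542]
Step 28: x=[5.6632] v=[-3.6435]
Step 29: x=[5.4822] v=[-3.6201]
Step 30: x=[5.3030] v=[-3.5841]
Step 31: x=[5.1262] v=[-3.5357]
Step 32: x=[4.9525] v=[-3.4750]
Step 33: x=[4.7824] v=[-3.4023]
Step 34: x=[4.6165] v=[-3.3177]
Step 35: x=[4.4554] v=[-3.2216]
Step 36: x=[4.2997] v=[-3.1143]
Step 37: x=[4.1499] v=[-2.9962]
Step 38: x=[4.0065] v=[-2.8677]
Step 39: x=[3.8700] v=[-2.7293]
Step 40: x=[3.7409] v=[-2.5814]
Step 41: x=[3.6197] v=[-2.4245]
Step 42: x=[3.5067] v=[-2.2592]
Step 43: x=[3.4024] v=[-2.0861]
Step 44: x=[3.3071] v=[-1.9057]
Step 45: x=[3.2212] v=[-1.7187]
Step 46: x=[3.1449] v=[-1.5257]
Step 47: x=[3.0785] v=[-1.3274]
Step 48: x=[3.0223] v=[-1.1245]
Step 49: x=[2.9764] v=[-0.9177]
Step 50: x=[2.9410] v=[-0.7077]
Step 51: x=[2.9162] v=[-0.4953]
Step 52: x=[2.9021] v=[-0.2811]
Step 53: x=[2.8988] v=[-0.0660]
Step 54: x=[2.9063] v=[0.1494]
First v>=0 after going negative at step 54, time=2.7000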